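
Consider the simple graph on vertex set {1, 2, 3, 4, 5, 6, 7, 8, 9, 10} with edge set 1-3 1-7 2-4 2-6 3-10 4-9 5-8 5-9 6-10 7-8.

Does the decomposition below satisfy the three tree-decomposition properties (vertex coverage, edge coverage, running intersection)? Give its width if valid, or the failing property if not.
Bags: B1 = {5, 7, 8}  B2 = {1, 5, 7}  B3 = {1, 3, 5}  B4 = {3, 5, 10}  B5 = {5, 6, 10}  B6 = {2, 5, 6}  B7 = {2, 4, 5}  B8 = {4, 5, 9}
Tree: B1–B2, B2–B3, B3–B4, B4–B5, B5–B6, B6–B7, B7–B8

Yes; width 2.

Checking the three conditions: (i) the bags cover all of {1, 2, 3, 4, 5, 6, 7, 8, 9, 10}; (ii) for each edge, some bag contains both endpoints; (iii) the bags containing any fixed vertex form a subtree. All hold, so the decomposition is valid with width 3 − 1 = 2.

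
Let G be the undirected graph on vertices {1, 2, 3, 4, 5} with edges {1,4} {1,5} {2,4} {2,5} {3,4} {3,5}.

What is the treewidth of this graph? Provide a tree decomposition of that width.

Treewidth 2.
Bags: B1 = {1, 4, 5}  B2 = {2, 4, 5}  B3 = {3, 4, 5}
Tree: B1–B2, B2–B3

Each bag holds 3 vertices, so the decomposition has width 2, which upper-bounds the treewidth. Since 5–1–4–2–5 is a cycle in G, G is not acyclic. Forests are exactly the graphs of treewidth ≤ 1, so tw(G) ≥ 2. Hence tw(G) = 2 exactly.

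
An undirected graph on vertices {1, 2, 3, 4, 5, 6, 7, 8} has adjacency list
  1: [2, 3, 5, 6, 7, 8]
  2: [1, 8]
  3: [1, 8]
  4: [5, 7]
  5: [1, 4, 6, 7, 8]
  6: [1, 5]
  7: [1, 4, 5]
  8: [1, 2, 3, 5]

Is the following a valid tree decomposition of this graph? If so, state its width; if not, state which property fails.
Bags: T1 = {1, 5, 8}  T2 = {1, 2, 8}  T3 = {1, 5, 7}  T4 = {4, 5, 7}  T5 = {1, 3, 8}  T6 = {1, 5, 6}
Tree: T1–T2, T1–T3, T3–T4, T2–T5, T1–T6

Yes; width 2.

Vertex coverage: the bags together contain {1, 2, 3, 4, 5, 6, 7, 8}, the full vertex set. Edge coverage: each edge of G has both endpoints in at least one bag. Running intersection: for every vertex, the bags containing it form a connected subtree. All three properties hold, so this is a valid tree decomposition of width max|bag| − 1 = 2, and hence tw(G) ≤ 2.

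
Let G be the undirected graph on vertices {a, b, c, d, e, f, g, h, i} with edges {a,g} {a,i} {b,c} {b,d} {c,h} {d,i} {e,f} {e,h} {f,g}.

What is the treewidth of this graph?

2

A width-2 tree decomposition is:
Bags: B1 = {a, d, i}  B2 = {a, d, g}  B3 = {d, f, g}  B4 = {d, e, f}  B5 = {d, e, h}  B6 = {c, d, h}  B7 = {b, c, d}
Tree: B1–B2, B2–B3, B3–B4, B4–B5, B5–B6, B6–B7
The largest bag has 3 vertices, giving width 2; this decomposition certifies tw(G) ≤ 2. The edges d–i–a–g–f–e–h–c–b–d form a cycle, so G is not a tree and its treewidth is at least 2. Combining the bounds, tw(G) = 2.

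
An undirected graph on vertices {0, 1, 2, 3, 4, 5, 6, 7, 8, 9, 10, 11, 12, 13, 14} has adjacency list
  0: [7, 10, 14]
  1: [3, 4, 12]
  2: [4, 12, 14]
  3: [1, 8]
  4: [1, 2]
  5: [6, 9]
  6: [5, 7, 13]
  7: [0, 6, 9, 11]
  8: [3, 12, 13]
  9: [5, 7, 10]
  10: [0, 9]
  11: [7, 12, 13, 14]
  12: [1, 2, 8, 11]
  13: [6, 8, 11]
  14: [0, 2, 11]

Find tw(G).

A width-3 tree decomposition is:
Bags: B1 = {5, 6, 9, 10}  B2 = {6, 7, 9, 10}  B3 = {0, 6, 7, 10}  B4 = {0, 6, 7, 13}  B5 = {0, 7, 11, 13}  B6 = {0, 11, 13, 14}  B7 = {8, 11, 13, 14}  B8 = {8, 11, 12, 14}  B9 = {2, 8, 12, 14}  B10 = {2, 3, 8, 12}  B11 = {1, 2, 3, 12}  B12 = {1, 2, 3, 4}
Tree: B1–B2, B2–B3, B3–B4, B4–B5, B5–B6, B6–B7, B7–B8, B8–B9, B9–B10, B10–B11, B11–B12
Each bag holds 4 vertices, so the decomposition has width 3, which upper-bounds the treewidth. For the lower bound: the 4 vertex sets {5,9,10}, {6}, {7}, {0,11,13,14} are disjoint, each induces a connected subgraph, and every pair is joined by at least one edge of G. Contracting each set to a single vertex therefore yields K_{4} as a minor, and since treewidth is minor-monotone, tw(G) ≥ tw(K_{4}) = 3. Combining the bounds, tw(G) = 3.

3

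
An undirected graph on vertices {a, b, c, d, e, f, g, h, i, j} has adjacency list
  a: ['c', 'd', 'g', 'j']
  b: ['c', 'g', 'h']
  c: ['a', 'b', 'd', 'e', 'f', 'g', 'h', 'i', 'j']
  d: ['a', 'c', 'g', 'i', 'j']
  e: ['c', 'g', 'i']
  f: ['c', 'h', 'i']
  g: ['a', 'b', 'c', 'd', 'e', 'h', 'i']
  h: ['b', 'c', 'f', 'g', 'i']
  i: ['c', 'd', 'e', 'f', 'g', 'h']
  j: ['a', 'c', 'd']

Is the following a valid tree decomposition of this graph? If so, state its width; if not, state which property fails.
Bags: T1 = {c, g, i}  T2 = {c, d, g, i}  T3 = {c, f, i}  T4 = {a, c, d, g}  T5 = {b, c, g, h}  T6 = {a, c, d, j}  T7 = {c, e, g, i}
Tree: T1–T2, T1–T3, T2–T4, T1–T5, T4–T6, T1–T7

A tree decomposition must satisfy three properties: every vertex lies in some bag; for every edge, both endpoints lie together in some bag; and for every vertex, the bags containing it form a connected subtree. Here edge (h,i) lies in no bag, so the decomposition is invalid.

No — edge (h,i) lies in no bag.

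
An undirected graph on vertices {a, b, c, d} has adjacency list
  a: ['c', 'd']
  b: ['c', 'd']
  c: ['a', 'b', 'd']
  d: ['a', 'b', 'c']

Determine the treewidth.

2

A width-2 tree decomposition is:
Bags: B1 = {a, c, d}  B2 = {b, c, d}
Tree: B1–B2
The largest bag has 3 vertices, giving width 2; this decomposition certifies tw(G) ≤ 2. On the other hand G contains the 3-clique {a, c, d}. A clique must lie in a single bag of any decomposition, so no decomposition can have width below 2. Combining the bounds, tw(G) = 2.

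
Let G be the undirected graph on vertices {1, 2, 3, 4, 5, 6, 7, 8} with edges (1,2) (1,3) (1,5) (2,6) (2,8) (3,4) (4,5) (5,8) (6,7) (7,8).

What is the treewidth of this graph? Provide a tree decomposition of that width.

Each bag holds 3 vertices, so the decomposition has width 2, which upper-bounds the treewidth. Since 4–3–1–5–4 is a cycle in G, G is not acyclic. Forests are exactly the graphs of treewidth ≤ 1, so tw(G) ≥ 2. Combining the bounds, tw(G) = 2.

Treewidth 2.
One optimal decomposition is:
Bags: B1 = {3, 4, 5}  B2 = {1, 3, 5}  B3 = {1, 5, 8}  B4 = {1, 2, 8}  B5 = {2, 7, 8}  B6 = {2, 6, 7}
Tree: B1–B2, B2–B3, B3–B4, B4–B5, B5–B6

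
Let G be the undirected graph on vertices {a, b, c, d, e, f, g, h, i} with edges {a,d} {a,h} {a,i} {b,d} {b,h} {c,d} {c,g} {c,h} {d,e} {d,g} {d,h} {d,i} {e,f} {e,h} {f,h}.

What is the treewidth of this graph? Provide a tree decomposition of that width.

Treewidth 2.
One such decomposition:
Bags: B1 = {a, d, h}  B2 = {c, d, h}  B3 = {c, d, g}  B4 = {b, d, h}  B5 = {a, d, i}  B6 = {d, e, h}  B7 = {e, f, h}
Tree: B1–B2, B2–B3, B2–B4, B1–B5, B2–B6, B6–B7

Each bag holds 3 vertices, so the decomposition has width 2, which upper-bounds the treewidth. Conversely, {c, d, g} is a clique of size 3, and the vertices of any clique must share a bag in every tree decomposition; so some bag has ≥ 3 vertices and tw(G) ≥ 2. The upper and lower bounds meet at 2, so that is the treewidth.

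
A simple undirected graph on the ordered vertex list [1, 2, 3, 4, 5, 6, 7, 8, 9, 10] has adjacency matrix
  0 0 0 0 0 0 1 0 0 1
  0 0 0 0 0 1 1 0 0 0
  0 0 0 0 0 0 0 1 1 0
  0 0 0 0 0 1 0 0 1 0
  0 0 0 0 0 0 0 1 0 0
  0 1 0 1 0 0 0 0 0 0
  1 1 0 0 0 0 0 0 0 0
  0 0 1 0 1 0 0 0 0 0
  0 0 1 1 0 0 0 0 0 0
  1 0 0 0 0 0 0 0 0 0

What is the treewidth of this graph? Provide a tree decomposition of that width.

The largest bag has 2 vertices, giving width 1; this decomposition certifies tw(G) ≤ 1. Any graph with an edge has treewidth ≥ 1, and G has the edge 10–1. Hence tw(G) = 1 exactly.

Treewidth 1.
One such decomposition:
Bags: B1 = {1, 10}  B2 = {1, 7}  B3 = {2, 7}  B4 = {2, 6}  B5 = {4, 6}  B6 = {4, 9}  B7 = {3, 9}  B8 = {3, 8}  B9 = {5, 8}
Tree: B1–B2, B2–B3, B3–B4, B4–B5, B5–B6, B6–B7, B7–B8, B8–B9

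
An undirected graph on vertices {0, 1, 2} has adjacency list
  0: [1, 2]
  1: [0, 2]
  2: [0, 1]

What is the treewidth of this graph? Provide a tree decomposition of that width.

A single bag containing all 3 vertices is trivially a valid decomposition of width 2. For the lower bound, the 3 vertices {0, 1, 2} are pairwise adjacent, and any tree decomposition puts a clique entirely inside one bag — forcing width ≥ 2. Therefore the treewidth is 2.

Treewidth 2.
Bags: B1 = {0, 1, 2}
Tree: (single bag)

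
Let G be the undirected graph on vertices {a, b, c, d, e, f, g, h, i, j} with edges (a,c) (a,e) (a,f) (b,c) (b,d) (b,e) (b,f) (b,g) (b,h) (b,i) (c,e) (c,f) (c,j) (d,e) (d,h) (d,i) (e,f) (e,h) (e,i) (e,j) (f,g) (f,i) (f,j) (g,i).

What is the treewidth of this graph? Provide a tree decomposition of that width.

Treewidth 3.
One such decomposition:
Bags: B1 = {b, d, e, h}  B2 = {b, d, e, i}  B3 = {b, e, f, i}  B4 = {b, c, e, f}  B5 = {b, f, g, i}  B6 = {a, c, e, f}  B7 = {c, e, f, j}
Tree: B1–B2, B2–B3, B3–B4, B3–B5, B4–B6, B6–B7

Each bag holds 4 vertices, so the decomposition has width 3, which upper-bounds the treewidth. On the other hand G contains the 4-clique {b, f, g, i}. A clique must lie in a single bag of any decomposition, so no decomposition can have width below 3. The upper and lower bounds meet at 3, so that is the treewidth.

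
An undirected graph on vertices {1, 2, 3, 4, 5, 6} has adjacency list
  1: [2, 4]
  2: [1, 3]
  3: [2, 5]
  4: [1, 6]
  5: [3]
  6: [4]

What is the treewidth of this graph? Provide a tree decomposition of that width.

Treewidth 1.
One such decomposition:
Bags: B1 = {3, 5}  B2 = {2, 3}  B3 = {1, 2}  B4 = {1, 4}  B5 = {4, 6}
Tree: B1–B2, B2–B3, B3–B4, B4–B5

Each bag holds 2 vertices, so the decomposition has width 1, which upper-bounds the treewidth. Since G has at least one edge (e.g. 5–3), it is not an edgeless graph, so tw(G) ≥ 1. The upper and lower bounds meet at 1, so that is the treewidth.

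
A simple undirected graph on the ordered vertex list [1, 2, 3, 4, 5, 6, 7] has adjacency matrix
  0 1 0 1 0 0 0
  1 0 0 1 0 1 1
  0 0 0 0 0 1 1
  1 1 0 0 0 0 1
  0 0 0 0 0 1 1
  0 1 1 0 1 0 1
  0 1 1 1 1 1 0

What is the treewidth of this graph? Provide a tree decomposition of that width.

Treewidth 2.
One optimal decomposition is:
Bags: B1 = {2, 4, 7}  B2 = {2, 6, 7}  B3 = {3, 6, 7}  B4 = {1, 2, 4}  B5 = {5, 6, 7}
Tree: B1–B2, B2–B3, B1–B4, B2–B5

Every bag has size at most 3, so the width is 3 − 1 = 2 and tw(G) ≤ 2. Conversely, {1, 2, 4} is a clique of size 3, and the vertices of any clique must share a bag in every tree decomposition; so some bag has ≥ 3 vertices and tw(G) ≥ 2. The upper and lower bounds meet at 2, so that is the treewidth.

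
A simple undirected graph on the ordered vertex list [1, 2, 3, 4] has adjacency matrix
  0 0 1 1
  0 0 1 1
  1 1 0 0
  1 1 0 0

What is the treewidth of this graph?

2

A width-2 tree decomposition is:
Bags: B1 = {1, 3, 4}  B2 = {2, 3, 4}
Tree: B1–B2
Every bag has size at most 3, so the width is 3 − 1 = 2 and tw(G) ≤ 2. For the lower bound, G contains the cycle 4–1–3–2–4, so G is not a forest; only forests have treewidth ≤ 1, hence tw(G) ≥ 2. Combining the bounds, tw(G) = 2.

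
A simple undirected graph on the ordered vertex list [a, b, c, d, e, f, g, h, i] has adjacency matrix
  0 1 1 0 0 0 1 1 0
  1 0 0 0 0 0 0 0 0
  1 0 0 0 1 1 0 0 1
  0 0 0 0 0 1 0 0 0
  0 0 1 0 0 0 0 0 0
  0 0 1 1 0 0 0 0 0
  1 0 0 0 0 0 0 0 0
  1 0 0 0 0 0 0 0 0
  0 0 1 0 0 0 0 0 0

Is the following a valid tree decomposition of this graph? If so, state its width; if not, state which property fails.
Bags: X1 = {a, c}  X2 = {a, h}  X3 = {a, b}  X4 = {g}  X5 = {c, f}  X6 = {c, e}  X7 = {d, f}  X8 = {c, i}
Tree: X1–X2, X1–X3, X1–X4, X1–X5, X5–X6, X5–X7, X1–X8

A tree decomposition must satisfy three properties: every vertex lies in some bag; for every edge, both endpoints lie together in some bag; and for every vertex, the bags containing it form a connected subtree. Here edge (a,g) lies in no bag, so the decomposition is invalid.

No — edge (a,g) lies in no bag.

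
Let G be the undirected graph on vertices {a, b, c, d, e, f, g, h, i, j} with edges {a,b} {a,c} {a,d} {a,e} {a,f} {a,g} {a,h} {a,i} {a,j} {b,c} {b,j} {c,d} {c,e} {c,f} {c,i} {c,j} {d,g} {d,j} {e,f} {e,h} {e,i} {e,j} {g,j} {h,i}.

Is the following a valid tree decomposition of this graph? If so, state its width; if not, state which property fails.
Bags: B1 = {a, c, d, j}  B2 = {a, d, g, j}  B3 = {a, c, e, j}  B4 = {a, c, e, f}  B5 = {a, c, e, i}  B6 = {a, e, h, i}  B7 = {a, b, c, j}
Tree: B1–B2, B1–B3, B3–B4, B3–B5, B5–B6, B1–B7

Yes; width 3.

Checking the three conditions: (i) the bags cover all of {a, b, c, d, e, f, g, h, i, j}; (ii) for each edge, some bag contains both endpoints; (iii) the bags containing any fixed vertex form a subtree. All hold, so the decomposition is valid with width 4 − 1 = 3.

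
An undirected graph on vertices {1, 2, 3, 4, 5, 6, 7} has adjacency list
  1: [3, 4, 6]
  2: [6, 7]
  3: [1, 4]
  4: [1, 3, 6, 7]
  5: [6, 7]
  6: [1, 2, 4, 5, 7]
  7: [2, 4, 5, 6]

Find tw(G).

A width-2 tree decomposition is:
Bags: B1 = {4, 6, 7}  B2 = {5, 6, 7}  B3 = {1, 4, 6}  B4 = {2, 6, 7}  B5 = {1, 3, 4}
Tree: B1–B2, B1–B3, B1–B4, B3–B5
The largest bag has 3 vertices, giving width 2; this decomposition certifies tw(G) ≤ 2. On the other hand G contains the 3-clique {1, 3, 4}. A clique must lie in a single bag of any decomposition, so no decomposition can have width below 2. Hence tw(G) = 2 exactly.

2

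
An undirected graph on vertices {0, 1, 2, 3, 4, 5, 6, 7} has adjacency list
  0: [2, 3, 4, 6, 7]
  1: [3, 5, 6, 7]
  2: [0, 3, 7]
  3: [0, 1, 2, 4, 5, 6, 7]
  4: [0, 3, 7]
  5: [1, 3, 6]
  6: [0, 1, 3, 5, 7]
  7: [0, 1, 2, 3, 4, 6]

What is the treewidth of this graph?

3

A width-3 tree decomposition is:
Bags: B1 = {1, 3, 6, 7}  B2 = {0, 3, 6, 7}  B3 = {1, 3, 5, 6}  B4 = {0, 3, 4, 7}  B5 = {0, 2, 3, 7}
Tree: B1–B2, B1–B3, B2–B4, B2–B5
The largest bag has 4 vertices, giving width 3; this decomposition certifies tw(G) ≤ 3. On the other hand G contains the 4-clique {1, 3, 5, 6}. A clique must lie in a single bag of any decomposition, so no decomposition can have width below 3. Hence tw(G) = 3 exactly.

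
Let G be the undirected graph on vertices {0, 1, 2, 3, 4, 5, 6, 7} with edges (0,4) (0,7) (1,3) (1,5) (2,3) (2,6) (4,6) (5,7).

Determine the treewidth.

A width-2 tree decomposition is:
Bags: B1 = {1, 5, 7}  B2 = {0, 1, 7}  B3 = {0, 1, 4}  B4 = {1, 4, 6}  B5 = {1, 2, 6}  B6 = {1, 2, 3}
Tree: B1–B2, B2–B3, B3–B4, B4–B5, B5–B6
The largest bag has 3 vertices, giving width 2; this decomposition certifies tw(G) ≤ 2. Since 1–5–7–0–4–6–2–3–1 is a cycle in G, G is not acyclic. Forests are exactly the graphs of treewidth ≤ 1, so tw(G) ≥ 2. Hence tw(G) = 2 exactly.

2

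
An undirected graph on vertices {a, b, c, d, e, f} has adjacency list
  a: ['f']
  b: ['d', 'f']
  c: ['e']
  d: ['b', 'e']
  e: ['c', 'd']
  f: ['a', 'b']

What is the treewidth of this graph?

A width-1 tree decomposition is:
Bags: B1 = {c, e}  B2 = {d, e}  B3 = {b, d}  B4 = {b, f}  B5 = {a, f}
Tree: B1–B2, B2–B3, B3–B4, B4–B5
Every bag has size at most 2, so the width is 2 − 1 = 1 and tw(G) ≤ 1. G has an edge, so its treewidth is at least 1. The upper and lower bounds meet at 1, so that is the treewidth.

1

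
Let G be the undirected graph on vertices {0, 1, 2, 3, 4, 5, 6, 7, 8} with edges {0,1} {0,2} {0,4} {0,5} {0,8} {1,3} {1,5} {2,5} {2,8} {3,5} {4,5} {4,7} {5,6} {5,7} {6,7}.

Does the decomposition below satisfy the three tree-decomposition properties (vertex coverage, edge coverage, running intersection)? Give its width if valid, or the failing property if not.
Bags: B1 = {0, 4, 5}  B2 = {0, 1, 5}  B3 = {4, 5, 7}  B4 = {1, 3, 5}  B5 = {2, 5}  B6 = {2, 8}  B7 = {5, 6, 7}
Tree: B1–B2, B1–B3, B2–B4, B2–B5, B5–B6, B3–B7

A tree decomposition must satisfy three properties: every vertex lies in some bag; for every edge, both endpoints lie together in some bag; and for every vertex, the bags containing it form a connected subtree. Here edge (0,2) lies in no bag, so the decomposition is invalid.

No — edge (0,2) lies in no bag.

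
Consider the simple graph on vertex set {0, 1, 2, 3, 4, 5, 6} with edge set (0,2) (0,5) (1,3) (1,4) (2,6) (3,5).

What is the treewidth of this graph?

1

A width-1 tree decomposition is:
Bags: B1 = {1, 4}  B2 = {1, 3}  B3 = {3, 5}  B4 = {0, 5}  B5 = {0, 2}  B6 = {2, 6}
Tree: B1–B2, B2–B3, B3–B4, B4–B5, B5–B6
Each bag holds 2 vertices, so the decomposition has width 1, which upper-bounds the treewidth. G has an edge, so its treewidth is at least 1. Combining the bounds, tw(G) = 1.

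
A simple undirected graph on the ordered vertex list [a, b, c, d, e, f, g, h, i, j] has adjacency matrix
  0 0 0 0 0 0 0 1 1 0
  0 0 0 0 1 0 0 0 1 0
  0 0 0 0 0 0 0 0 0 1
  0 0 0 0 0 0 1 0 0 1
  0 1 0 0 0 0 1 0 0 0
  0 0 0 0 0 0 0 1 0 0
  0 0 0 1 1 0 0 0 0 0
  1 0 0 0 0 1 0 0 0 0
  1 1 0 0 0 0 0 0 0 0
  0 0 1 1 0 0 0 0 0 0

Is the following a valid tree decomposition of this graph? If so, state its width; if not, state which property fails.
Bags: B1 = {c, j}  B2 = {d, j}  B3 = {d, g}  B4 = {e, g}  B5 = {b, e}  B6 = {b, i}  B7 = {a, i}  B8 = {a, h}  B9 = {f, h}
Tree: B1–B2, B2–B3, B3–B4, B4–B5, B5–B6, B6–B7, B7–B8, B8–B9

Yes; width 1.

Checking the three conditions: (i) the bags cover all of {a, b, c, d, e, f, g, h, i, j}; (ii) for each edge, some bag contains both endpoints; (iii) the bags containing any fixed vertex form a subtree. All hold, so the decomposition is valid with width 2 − 1 = 1.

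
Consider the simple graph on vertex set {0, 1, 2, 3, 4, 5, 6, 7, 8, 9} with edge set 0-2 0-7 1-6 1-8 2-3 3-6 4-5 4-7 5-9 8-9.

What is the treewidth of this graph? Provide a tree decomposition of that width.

The largest bag has 3 vertices, giving width 2; this decomposition certifies tw(G) ≤ 2. The edges 1–8–9–5–4–7–0–2–3–6–1 form a cycle, so G is not a tree and its treewidth is at least 2. The upper and lower bounds meet at 2, so that is the treewidth.

Treewidth 2.
One optimal decomposition is:
Bags: B1 = {1, 8, 9}  B2 = {1, 5, 9}  B3 = {1, 4, 5}  B4 = {1, 4, 7}  B5 = {0, 1, 7}  B6 = {0, 1, 2}  B7 = {1, 2, 3}  B8 = {1, 3, 6}
Tree: B1–B2, B2–B3, B3–B4, B4–B5, B5–B6, B6–B7, B7–B8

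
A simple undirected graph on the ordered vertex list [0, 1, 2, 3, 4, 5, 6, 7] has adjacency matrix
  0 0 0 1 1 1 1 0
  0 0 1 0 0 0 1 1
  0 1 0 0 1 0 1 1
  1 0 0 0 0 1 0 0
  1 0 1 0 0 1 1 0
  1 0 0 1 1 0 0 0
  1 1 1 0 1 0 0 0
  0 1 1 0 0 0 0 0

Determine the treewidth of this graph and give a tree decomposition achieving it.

Treewidth 2.
Bags: B1 = {1, 2, 7}  B2 = {1, 2, 6}  B3 = {2, 4, 6}  B4 = {0, 4, 6}  B5 = {0, 4, 5}  B6 = {0, 3, 5}
Tree: B1–B2, B2–B3, B3–B4, B4–B5, B5–B6

Each bag holds 3 vertices, so the decomposition has width 2, which upper-bounds the treewidth. Conversely, {0, 3, 5} is a clique of size 3, and the vertices of any clique must share a bag in every tree decomposition; so some bag has ≥ 3 vertices and tw(G) ≥ 2. Combining the bounds, tw(G) = 2.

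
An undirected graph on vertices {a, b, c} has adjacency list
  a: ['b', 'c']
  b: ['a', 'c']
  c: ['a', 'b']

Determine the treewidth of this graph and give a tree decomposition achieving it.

With just one bag of size 3, the width is 3 − 1 = 2, so tw(G) ≤ 2. Conversely, {a, b, c} is a clique of size 3, and the vertices of any clique must share a bag in every tree decomposition; so some bag has ≥ 3 vertices and tw(G) ≥ 2. Hence tw(G) = 2 exactly.

Treewidth 2.
One such decomposition:
Bags: B1 = {a, b, c}
Tree: (single bag)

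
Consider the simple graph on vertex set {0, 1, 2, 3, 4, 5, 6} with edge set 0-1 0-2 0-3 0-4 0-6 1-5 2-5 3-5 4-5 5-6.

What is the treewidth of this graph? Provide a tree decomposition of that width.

Treewidth 2.
Bags: B1 = {0, 1, 5}  B2 = {0, 2, 5}  B3 = {0, 5, 6}  B4 = {0, 4, 5}  B5 = {0, 3, 5}
Tree: B1–B2, B2–B3, B3–B4, B4–B5

Every bag has size at most 3, so the width is 3 − 1 = 2 and tw(G) ≤ 2. Since 0–1–5–2–0 is a cycle in G, G is not acyclic. Forests are exactly the graphs of treewidth ≤ 1, so tw(G) ≥ 2. Hence tw(G) = 2 exactly.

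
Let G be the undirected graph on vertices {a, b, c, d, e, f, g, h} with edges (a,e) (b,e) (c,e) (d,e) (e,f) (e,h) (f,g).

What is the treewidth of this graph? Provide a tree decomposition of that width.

Every bag has size at most 2, so the width is 2 − 1 = 1 and tw(G) ≤ 1. G has an edge, so its treewidth is at least 1. Combining the bounds, tw(G) = 1.

Treewidth 1.
One such decomposition:
Bags: B1 = {d, e}  B2 = {b, e}  B3 = {e, f}  B4 = {c, e}  B5 = {f, g}  B6 = {e, h}  B7 = {a, e}
Tree: B1–B2, B2–B3, B3–B4, B3–B5, B3–B6, B1–B7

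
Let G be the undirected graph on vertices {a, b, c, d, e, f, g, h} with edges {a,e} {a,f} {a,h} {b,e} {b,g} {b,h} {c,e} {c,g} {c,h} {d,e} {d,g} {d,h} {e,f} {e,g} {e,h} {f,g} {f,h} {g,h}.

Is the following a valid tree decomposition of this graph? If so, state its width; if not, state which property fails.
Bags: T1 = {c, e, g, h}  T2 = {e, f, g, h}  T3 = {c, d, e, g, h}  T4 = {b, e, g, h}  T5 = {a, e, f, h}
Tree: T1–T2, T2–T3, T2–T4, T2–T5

A tree decomposition must satisfy three properties: every vertex lies in some bag; for every edge, both endpoints lie together in some bag; and for every vertex, the bags containing it form a connected subtree. Here bags containing vertex c are not connected in the tree, so the decomposition is invalid.

No — bags containing vertex c are not connected in the tree.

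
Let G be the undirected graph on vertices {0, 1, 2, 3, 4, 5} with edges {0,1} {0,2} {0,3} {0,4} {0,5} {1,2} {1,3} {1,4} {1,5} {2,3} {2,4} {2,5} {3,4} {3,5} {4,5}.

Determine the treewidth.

A width-5 tree decomposition is:
Bags: B1 = {0, 1, 2, 3, 4, 5}
Tree: (single bag)
A single bag containing all 6 vertices is trivially a valid decomposition of width 5. For the lower bound, the 6 vertices {0, 1, 2, 3, 4, 5} are pairwise adjacent, and any tree decomposition puts a clique entirely inside one bag — forcing width ≥ 5. Combining the bounds, tw(G) = 5.

5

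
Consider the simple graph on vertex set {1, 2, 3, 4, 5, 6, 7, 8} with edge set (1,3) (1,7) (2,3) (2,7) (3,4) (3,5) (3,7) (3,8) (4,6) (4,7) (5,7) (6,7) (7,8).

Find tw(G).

A width-2 tree decomposition is:
Bags: B1 = {3, 4, 7}  B2 = {3, 5, 7}  B3 = {4, 6, 7}  B4 = {1, 3, 7}  B5 = {2, 3, 7}  B6 = {3, 7, 8}
Tree: B1–B2, B1–B3, B1–B4, B2–B5, B4–B6
Each bag holds 3 vertices, so the decomposition has width 2, which upper-bounds the treewidth. Conversely, {1, 3, 7} is a clique of size 3, and the vertices of any clique must share a bag in every tree decomposition; so some bag has ≥ 3 vertices and tw(G) ≥ 2. Combining the bounds, tw(G) = 2.

2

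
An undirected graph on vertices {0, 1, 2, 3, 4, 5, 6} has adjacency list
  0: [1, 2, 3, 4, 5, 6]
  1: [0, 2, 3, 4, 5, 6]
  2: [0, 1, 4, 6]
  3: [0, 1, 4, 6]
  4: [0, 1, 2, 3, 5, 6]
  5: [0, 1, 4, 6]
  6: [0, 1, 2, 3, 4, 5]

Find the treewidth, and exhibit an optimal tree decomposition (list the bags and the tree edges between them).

Treewidth 4.
Bags: B1 = {0, 1, 4, 5, 6}  B2 = {0, 1, 2, 4, 6}  B3 = {0, 1, 3, 4, 6}
Tree: B1–B2, B2–B3

Every bag has size at most 5, so the width is 5 − 1 = 4 and tw(G) ≤ 4. Conversely, {0, 1, 2, 4, 6} is a clique of size 5, and the vertices of any clique must share a bag in every tree decomposition; so some bag has ≥ 5 vertices and tw(G) ≥ 4. The upper and lower bounds meet at 4, so that is the treewidth.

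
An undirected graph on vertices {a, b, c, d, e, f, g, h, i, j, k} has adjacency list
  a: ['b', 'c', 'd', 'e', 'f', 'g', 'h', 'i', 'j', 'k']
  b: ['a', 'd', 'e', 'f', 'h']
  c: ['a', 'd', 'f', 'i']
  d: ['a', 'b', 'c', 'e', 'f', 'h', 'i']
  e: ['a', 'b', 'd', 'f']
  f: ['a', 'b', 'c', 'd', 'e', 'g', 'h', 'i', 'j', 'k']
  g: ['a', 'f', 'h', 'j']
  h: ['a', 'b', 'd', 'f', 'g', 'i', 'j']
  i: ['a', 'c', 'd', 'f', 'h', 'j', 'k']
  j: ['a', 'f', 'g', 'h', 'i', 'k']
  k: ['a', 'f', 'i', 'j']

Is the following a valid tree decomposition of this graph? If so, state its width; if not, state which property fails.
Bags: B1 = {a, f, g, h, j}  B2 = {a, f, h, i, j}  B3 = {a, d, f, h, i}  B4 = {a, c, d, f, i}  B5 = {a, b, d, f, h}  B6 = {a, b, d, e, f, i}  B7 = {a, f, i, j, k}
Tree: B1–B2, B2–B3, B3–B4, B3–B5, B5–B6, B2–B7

A tree decomposition must satisfy three properties: every vertex lies in some bag; for every edge, both endpoints lie together in some bag; and for every vertex, the bags containing it form a connected subtree. Here bags containing vertex i are not connected in the tree, so the decomposition is invalid.

No — bags containing vertex i are not connected in the tree.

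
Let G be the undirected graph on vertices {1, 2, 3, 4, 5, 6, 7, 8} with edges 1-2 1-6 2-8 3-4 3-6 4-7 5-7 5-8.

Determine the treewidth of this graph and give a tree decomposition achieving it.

The largest bag has 3 vertices, giving width 2; this decomposition certifies tw(G) ≤ 2. For the lower bound, G contains the cycle 8–5–7–4–3–6–1–2–8, so G is not a forest; only forests have treewidth ≤ 1, hence tw(G) ≥ 2. Therefore the treewidth is 2.

Treewidth 2.
One optimal decomposition is:
Bags: B1 = {5, 7, 8}  B2 = {4, 7, 8}  B3 = {3, 4, 8}  B4 = {3, 6, 8}  B5 = {1, 6, 8}  B6 = {1, 2, 8}
Tree: B1–B2, B2–B3, B3–B4, B4–B5, B5–B6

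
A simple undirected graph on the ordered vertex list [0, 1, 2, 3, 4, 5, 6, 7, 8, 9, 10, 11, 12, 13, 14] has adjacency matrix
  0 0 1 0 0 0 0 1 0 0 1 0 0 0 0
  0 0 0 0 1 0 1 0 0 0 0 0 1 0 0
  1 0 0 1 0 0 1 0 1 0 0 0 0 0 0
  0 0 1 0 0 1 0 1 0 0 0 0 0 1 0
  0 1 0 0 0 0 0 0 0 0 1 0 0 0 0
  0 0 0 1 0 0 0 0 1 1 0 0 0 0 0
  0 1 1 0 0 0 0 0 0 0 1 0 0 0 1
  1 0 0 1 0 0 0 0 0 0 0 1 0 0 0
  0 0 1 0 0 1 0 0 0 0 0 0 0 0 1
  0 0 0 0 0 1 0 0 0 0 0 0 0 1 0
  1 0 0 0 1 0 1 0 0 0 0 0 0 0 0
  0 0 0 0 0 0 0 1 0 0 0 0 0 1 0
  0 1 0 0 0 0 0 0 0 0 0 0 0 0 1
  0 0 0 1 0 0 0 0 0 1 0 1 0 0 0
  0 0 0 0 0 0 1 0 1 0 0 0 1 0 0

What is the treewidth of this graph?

3

A width-3 tree decomposition is:
Bags: B1 = {1, 4, 10, 12}  B2 = {1, 6, 10, 12}  B3 = {6, 10, 12, 14}  B4 = {0, 6, 10, 14}  B5 = {0, 2, 6, 14}  B6 = {0, 2, 8, 14}  B7 = {0, 2, 7, 8}  B8 = {2, 3, 7, 8}  B9 = {3, 5, 7, 8}  B10 = {3, 5, 7, 11}  B11 = {3, 5, 11, 13}  B12 = {5, 9, 11, 13}
Tree: B1–B2, B2–B3, B3–B4, B4–B5, B5–B6, B6–B7, B7–B8, B8–B9, B9–B10, B10–B11, B11–B12
Every bag has size at most 4, so the width is 4 − 1 = 3 and tw(G) ≤ 3. For the lower bound: the 4 vertex sets {1,4,12}, {10}, {6}, {0,2,8,14} are disjoint, each induces a connected subgraph, and every pair is joined by at least one edge of G. Contracting each set to a single vertex therefore yields K_{4} as a minor, and since treewidth is minor-monotone, tw(G) ≥ tw(K_{4}) = 3. Combining the bounds, tw(G) = 3.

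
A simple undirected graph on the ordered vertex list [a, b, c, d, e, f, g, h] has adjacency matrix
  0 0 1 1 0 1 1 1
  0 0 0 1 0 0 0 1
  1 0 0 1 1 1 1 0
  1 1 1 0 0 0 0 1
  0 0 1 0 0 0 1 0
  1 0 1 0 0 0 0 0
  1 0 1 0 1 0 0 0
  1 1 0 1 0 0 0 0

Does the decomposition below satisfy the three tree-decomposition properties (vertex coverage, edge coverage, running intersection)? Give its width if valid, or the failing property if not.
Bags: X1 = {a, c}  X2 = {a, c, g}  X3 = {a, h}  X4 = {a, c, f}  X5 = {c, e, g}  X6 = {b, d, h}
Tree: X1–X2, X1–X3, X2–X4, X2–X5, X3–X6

A tree decomposition must satisfy three properties: every vertex lies in some bag; for every edge, both endpoints lie together in some bag; and for every vertex, the bags containing it form a connected subtree. Here edge (d,a) lies in no bag, so the decomposition is invalid.

No — edge (d,a) lies in no bag.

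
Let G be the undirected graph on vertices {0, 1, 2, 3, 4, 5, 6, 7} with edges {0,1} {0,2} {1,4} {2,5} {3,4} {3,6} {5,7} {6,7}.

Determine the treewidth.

2

A width-2 tree decomposition is:
Bags: B1 = {0, 2, 5}  B2 = {0, 5, 7}  B3 = {0, 6, 7}  B4 = {0, 3, 6}  B5 = {0, 3, 4}  B6 = {0, 1, 4}
Tree: B1–B2, B2–B3, B3–B4, B4–B5, B5–B6
Every bag has size at most 3, so the width is 3 − 1 = 2 and tw(G) ≤ 2. The edges 0–2–5–7–6–3–4–1–0 form a cycle, so G is not a tree and its treewidth is at least 2. Therefore the treewidth is 2.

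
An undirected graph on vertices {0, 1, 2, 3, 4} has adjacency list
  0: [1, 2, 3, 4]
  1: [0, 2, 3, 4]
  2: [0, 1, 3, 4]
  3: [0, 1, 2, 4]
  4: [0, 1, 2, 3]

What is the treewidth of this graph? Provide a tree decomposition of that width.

Treewidth 4.
One such decomposition:
Bags: B1 = {0, 1, 2, 3, 4}
Tree: (single bag)

A single bag containing all 5 vertices is trivially a valid decomposition of width 4. For the lower bound, the 5 vertices {0, 1, 2, 3, 4} are pairwise adjacent, and any tree decomposition puts a clique entirely inside one bag — forcing width ≥ 4. Combining the bounds, tw(G) = 4.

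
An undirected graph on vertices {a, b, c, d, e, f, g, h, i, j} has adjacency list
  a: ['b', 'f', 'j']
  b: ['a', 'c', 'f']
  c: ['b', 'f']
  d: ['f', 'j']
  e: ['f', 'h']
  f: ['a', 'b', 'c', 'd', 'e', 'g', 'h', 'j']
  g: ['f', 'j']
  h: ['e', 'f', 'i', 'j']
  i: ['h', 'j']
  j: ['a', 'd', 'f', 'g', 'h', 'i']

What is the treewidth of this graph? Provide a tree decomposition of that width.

Every bag has size at most 3, so the width is 3 − 1 = 2 and tw(G) ≤ 2. On the other hand G contains the 3-clique {d, f, j}. A clique must lie in a single bag of any decomposition, so no decomposition can have width below 2. Hence tw(G) = 2 exactly.

Treewidth 2.
One optimal decomposition is:
Bags: B1 = {f, g, j}  B2 = {f, h, j}  B3 = {h, i, j}  B4 = {a, f, j}  B5 = {e, f, h}  B6 = {a, b, f}  B7 = {d, f, j}  B8 = {b, c, f}
Tree: B1–B2, B2–B3, B1–B4, B2–B5, B4–B6, B2–B7, B6–B8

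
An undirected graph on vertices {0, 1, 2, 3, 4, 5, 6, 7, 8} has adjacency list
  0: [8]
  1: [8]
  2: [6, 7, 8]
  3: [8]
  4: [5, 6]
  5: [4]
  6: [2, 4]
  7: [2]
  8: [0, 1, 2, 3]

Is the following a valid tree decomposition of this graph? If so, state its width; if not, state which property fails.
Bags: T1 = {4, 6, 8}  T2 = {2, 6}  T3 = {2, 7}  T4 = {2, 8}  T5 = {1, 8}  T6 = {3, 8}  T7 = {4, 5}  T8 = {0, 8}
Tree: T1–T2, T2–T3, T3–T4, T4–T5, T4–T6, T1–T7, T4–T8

No — bags containing vertex 8 are not connected in the tree.

A tree decomposition must satisfy three properties: every vertex lies in some bag; for every edge, both endpoints lie together in some bag; and for every vertex, the bags containing it form a connected subtree. Here bags containing vertex 8 are not connected in the tree, so the decomposition is invalid.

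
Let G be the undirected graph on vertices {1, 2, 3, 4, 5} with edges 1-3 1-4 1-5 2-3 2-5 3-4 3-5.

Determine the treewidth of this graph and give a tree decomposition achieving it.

Each bag holds 3 vertices, so the decomposition has width 2, which upper-bounds the treewidth. Conversely, {1, 3, 4} is a clique of size 3, and the vertices of any clique must share a bag in every tree decomposition; so some bag has ≥ 3 vertices and tw(G) ≥ 2. The upper and lower bounds meet at 2, so that is the treewidth.

Treewidth 2.
One such decomposition:
Bags: B1 = {1, 3, 4}  B2 = {1, 3, 5}  B3 = {2, 3, 5}
Tree: B1–B2, B2–B3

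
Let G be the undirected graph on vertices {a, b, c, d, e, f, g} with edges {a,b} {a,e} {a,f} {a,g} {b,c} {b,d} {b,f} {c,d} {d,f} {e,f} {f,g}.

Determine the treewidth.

A width-2 tree decomposition is:
Bags: B1 = {a, b, f}  B2 = {b, d, f}  B3 = {b, c, d}  B4 = {a, e, f}  B5 = {a, f, g}
Tree: B1–B2, B2–B3, B1–B4, B4–B5
Each bag holds 3 vertices, so the decomposition has width 2, which upper-bounds the treewidth. Conversely, {b, c, d} is a clique of size 3, and the vertices of any clique must share a bag in every tree decomposition; so some bag has ≥ 3 vertices and tw(G) ≥ 2. Therefore the treewidth is 2.

2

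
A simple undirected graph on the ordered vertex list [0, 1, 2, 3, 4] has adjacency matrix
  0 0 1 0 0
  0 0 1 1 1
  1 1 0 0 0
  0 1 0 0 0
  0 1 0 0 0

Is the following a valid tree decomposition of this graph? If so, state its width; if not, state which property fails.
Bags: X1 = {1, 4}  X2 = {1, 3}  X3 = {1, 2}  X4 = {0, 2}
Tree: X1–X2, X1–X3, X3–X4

Every vertex of G appears in some bag (union = {0, 1, 2, 3, 4}); every edge is covered by a bag; and for each vertex v the set of bags containing v is connected in the bag tree. The decomposition is therefore valid. The largest bag has 2 vertices, so the width is 1.

Yes; width 1.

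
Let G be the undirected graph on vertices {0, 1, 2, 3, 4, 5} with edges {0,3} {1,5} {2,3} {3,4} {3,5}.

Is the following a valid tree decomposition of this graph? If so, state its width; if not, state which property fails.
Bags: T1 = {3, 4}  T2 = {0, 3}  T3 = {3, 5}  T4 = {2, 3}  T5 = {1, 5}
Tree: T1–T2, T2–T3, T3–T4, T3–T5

Checking the three conditions: (i) the bags cover all of {0, 1, 2, 3, 4, 5}; (ii) for each edge, some bag contains both endpoints; (iii) the bags containing any fixed vertex form a subtree. All hold, so the decomposition is valid with width 2 − 1 = 1.

Yes; width 1.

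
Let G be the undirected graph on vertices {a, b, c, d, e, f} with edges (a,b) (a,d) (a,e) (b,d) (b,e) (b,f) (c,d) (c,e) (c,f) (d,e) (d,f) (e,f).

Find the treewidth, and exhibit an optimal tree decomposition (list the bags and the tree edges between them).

Every bag has size at most 4, so the width is 4 − 1 = 3 and tw(G) ≤ 3. Conversely, {c, d, e, f} is a clique of size 4, and the vertices of any clique must share a bag in every tree decomposition; so some bag has ≥ 4 vertices and tw(G) ≥ 3. Therefore the treewidth is 3.

Treewidth 3.
One optimal decomposition is:
Bags: B1 = {b, d, e, f}  B2 = {c, d, e, f}  B3 = {a, b, d, e}
Tree: B1–B2, B1–B3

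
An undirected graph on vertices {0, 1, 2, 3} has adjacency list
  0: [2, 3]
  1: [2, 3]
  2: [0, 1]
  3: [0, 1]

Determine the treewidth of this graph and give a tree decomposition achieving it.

Treewidth 2.
One such decomposition:
Bags: B1 = {1, 2, 3}  B2 = {0, 2, 3}
Tree: B1–B2

Each bag holds 3 vertices, so the decomposition has width 2, which upper-bounds the treewidth. Since 2–1–3–0–2 is a cycle in G, G is not acyclic. Forests are exactly the graphs of treewidth ≤ 1, so tw(G) ≥ 2. Therefore the treewidth is 2.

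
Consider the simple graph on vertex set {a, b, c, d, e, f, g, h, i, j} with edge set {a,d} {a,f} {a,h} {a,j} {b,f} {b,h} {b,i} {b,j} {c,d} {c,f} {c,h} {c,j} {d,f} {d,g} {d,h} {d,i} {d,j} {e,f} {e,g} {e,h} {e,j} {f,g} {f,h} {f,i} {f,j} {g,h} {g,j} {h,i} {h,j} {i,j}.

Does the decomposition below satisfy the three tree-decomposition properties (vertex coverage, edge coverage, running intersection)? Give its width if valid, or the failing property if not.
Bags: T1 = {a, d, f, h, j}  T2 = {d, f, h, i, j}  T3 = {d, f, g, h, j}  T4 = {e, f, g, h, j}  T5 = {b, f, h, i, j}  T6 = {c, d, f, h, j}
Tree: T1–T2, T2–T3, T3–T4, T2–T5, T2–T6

Every vertex of G appears in some bag (union = {a, b, c, d, e, f, g, h, i, j}); every edge is covered by a bag; and for each vertex v the set of bags containing v is connected in the bag tree. The decomposition is therefore valid. The largest bag has 5 vertices, so the width is 4.

Yes; width 4.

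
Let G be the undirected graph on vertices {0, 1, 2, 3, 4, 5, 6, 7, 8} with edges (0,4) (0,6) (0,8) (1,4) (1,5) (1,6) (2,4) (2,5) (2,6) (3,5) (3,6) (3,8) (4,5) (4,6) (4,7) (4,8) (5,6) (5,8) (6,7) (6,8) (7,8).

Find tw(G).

A width-3 tree decomposition is:
Bags: B1 = {4, 5, 6, 8}  B2 = {0, 4, 6, 8}  B3 = {1, 4, 5, 6}  B4 = {4, 6, 7, 8}  B5 = {3, 5, 6, 8}  B6 = {2, 4, 5, 6}
Tree: B1–B2, B1–B3, B2–B4, B1–B5, B1–B6
Each bag holds 4 vertices, so the decomposition has width 3, which upper-bounds the treewidth. On the other hand G contains the 4-clique {3, 5, 6, 8}. A clique must lie in a single bag of any decomposition, so no decomposition can have width below 3. Therefore the treewidth is 3.

3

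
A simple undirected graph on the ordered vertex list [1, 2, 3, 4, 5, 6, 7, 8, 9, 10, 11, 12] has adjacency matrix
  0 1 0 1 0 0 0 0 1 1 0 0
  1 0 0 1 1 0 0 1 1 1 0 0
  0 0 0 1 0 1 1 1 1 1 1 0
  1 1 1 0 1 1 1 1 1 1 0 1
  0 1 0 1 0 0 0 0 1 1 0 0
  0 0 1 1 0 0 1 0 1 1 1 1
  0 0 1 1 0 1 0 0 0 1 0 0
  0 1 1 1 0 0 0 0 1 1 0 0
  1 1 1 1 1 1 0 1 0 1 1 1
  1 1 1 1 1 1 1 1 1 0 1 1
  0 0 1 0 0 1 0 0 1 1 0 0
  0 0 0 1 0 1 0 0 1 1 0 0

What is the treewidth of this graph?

4

A width-4 tree decomposition is:
Bags: B1 = {3, 4, 8, 9, 10}  B2 = {2, 4, 8, 9, 10}  B3 = {3, 4, 6, 9, 10}  B4 = {4, 6, 9, 10, 12}  B5 = {2, 4, 5, 9, 10}  B6 = {3, 4, 6, 7, 10}  B7 = {3, 6, 9, 10, 11}  B8 = {1, 2, 4, 9, 10}
Tree: B1–B2, B1–B3, B3–B4, B2–B5, B3–B6, B3–B7, B2–B8
Every bag has size at most 5, so the width is 5 − 1 = 4 and tw(G) ≤ 4. On the other hand G contains the 5-clique {3, 6, 9, 10, 11}. A clique must lie in a single bag of any decomposition, so no decomposition can have width below 4. Combining the bounds, tw(G) = 4.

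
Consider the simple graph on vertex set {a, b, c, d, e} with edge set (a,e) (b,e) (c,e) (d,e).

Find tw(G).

1

A width-1 tree decomposition is:
Bags: B1 = {a, e}  B2 = {c, e}  B3 = {b, e}  B4 = {d, e}
Tree: B1–B2, B2–B3, B1–B4
The largest bag has 2 vertices, giving width 1; this decomposition certifies tw(G) ≤ 1. Since G has at least one edge (e.g. a–e), it is not an edgeless graph, so tw(G) ≥ 1. Combining the bounds, tw(G) = 1.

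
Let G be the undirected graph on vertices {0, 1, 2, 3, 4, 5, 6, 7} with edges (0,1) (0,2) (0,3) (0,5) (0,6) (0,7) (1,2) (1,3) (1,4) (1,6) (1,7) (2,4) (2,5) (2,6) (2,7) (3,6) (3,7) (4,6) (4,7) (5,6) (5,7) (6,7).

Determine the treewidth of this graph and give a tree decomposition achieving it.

Each bag holds 5 vertices, so the decomposition has width 4, which upper-bounds the treewidth. Conversely, {0, 1, 2, 6, 7} is a clique of size 5, and the vertices of any clique must share a bag in every tree decomposition; so some bag has ≥ 5 vertices and tw(G) ≥ 4. The upper and lower bounds meet at 4, so that is the treewidth.

Treewidth 4.
Bags: B1 = {0, 1, 2, 6, 7}  B2 = {0, 1, 3, 6, 7}  B3 = {1, 2, 4, 6, 7}  B4 = {0, 2, 5, 6, 7}
Tree: B1–B2, B1–B3, B1–B4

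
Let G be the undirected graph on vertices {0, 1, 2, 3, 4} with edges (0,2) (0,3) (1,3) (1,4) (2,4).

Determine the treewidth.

A width-2 tree decomposition is:
Bags: B1 = {0, 1, 3}  B2 = {0, 1, 2}  B3 = {1, 2, 4}
Tree: B1–B2, B2–B3
The largest bag has 3 vertices, giving width 2; this decomposition certifies tw(G) ≤ 2. For the lower bound, G contains the cycle 1–3–0–2–4–1, so G is not a forest; only forests have treewidth ≤ 1, hence tw(G) ≥ 2. Therefore the treewidth is 2.

2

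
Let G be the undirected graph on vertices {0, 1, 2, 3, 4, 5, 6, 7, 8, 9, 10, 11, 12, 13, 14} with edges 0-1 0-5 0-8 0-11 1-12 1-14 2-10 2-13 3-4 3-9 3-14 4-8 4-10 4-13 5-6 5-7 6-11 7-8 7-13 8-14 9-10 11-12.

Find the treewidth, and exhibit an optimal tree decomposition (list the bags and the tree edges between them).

The largest bag has 4 vertices, giving width 3; this decomposition certifies tw(G) ≤ 3. For the lower bound: the 4 vertex sets {2,9,10}, {13}, {4}, {3,7,8,14} are disjoint, each induces a connected subgraph, and every pair is joined by at least one edge of G. Contracting each set to a single vertex therefore yields K_{4} as a minor, and since treewidth is minor-monotone, tw(G) ≥ tw(K_{4}) = 3. The upper and lower bounds meet at 3, so that is the treewidth.

Treewidth 3.
One such decomposition:
Bags: B1 = {2, 9, 10, 13}  B2 = {4, 9, 10, 13}  B3 = {3, 4, 9, 13}  B4 = {3, 4, 7, 13}  B5 = {3, 4, 7, 8}  B6 = {3, 7, 8, 14}  B7 = {5, 7, 8, 14}  B8 = {0, 5, 8, 14}  B9 = {0, 1, 5, 14}  B10 = {0, 1, 5, 6}  B11 = {0, 1, 6, 11}  B12 = {1, 6, 11, 12}
Tree: B1–B2, B2–B3, B3–B4, B4–B5, B5–B6, B6–B7, B7–B8, B8–B9, B9–B10, B10–B11, B11–B12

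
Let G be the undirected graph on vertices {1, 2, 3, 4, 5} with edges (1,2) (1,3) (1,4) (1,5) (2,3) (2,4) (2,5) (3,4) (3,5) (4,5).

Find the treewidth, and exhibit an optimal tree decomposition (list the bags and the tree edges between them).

Treewidth 4.
Bags: B1 = {1, 2, 3, 4, 5}
Tree: (single bag)

With just one bag of size 5, the width is 5 − 1 = 4, so tw(G) ≤ 4. For the lower bound, the 5 vertices {1, 2, 3, 4, 5} are pairwise adjacent, and any tree decomposition puts a clique entirely inside one bag — forcing width ≥ 4. Therefore the treewidth is 4.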